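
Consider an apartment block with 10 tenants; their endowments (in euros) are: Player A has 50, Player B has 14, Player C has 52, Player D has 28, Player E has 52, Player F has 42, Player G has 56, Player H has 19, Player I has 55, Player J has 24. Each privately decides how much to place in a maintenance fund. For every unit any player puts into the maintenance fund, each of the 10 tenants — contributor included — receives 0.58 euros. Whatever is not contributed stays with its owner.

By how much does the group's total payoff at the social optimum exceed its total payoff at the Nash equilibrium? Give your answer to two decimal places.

1881.60 euros

The private return per contributed unit is 0.58 < 1 for everyone, so the Nash equilibrium is zero contribution and the group total is Σ E_j = 50 + 14 + 52 + 28 + 52 + 42 + 56 + 19 + 55 + 24 = 392.
Each contributed unit returns 5.800 to the group, so the social optimum is full contribution by everyone: group total = 5.800 × 392 = 2273.60.
Efficiency loss = (5.800 − 1) × 392 = 1881.60.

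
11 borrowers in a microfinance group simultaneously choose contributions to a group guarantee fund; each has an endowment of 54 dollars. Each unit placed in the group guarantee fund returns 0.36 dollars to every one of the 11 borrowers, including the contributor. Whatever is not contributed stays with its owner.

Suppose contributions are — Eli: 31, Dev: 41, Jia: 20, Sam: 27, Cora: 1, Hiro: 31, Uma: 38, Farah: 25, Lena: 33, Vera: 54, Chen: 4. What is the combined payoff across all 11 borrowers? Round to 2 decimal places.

Total contributed: 31 + 41 + 20 + 27 + 1 + 31 + 38 + 25 + 33 + 54 + 4 = 305; total kept: 11 × 54 − 305 = 289.
The group guarantee fund pays out 0.36 × 11 × 305 = 1207.80 in aggregate.
Group total = 289 + 1207.80 = 1496.80.

1496.80 dollars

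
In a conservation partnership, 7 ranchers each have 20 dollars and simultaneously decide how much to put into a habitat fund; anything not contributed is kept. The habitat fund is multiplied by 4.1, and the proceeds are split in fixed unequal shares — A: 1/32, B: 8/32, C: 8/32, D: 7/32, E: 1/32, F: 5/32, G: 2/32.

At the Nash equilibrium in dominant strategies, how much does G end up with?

30.25 dollars

Each unit j contributes comes back to j as 4.1 × (j's share), so j prefers to contribute only if that share exceeds 1/4.1 = 0.2439; otherwise keeping the unit dominates.
B and C are above the threshold, contributing 20 each; the remaining 5 contribute 0. Total contributed: 40.
G keeps 20 and receives 4.1 × 40 × 2/32 = 10.25 from the habitat fund, for a payoff of 30.25.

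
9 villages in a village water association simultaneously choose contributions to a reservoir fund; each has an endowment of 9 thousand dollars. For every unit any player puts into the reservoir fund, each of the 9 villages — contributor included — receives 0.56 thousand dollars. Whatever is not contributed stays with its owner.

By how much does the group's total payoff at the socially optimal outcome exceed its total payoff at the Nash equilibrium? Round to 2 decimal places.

The private return per contributed unit is 0.56 < 1, so contributing 0 is dominant for every player. At the Nash equilibrium everyone keeps their 9, and the group total is 9 × 9 = 81.
Each contributed unit returns 5.040 to the group as a whole (0.56 to each of 9 players), which exceeds 1, so the social optimum is full contribution: group total = 5.040 × 81 = 408.24.
Efficiency loss = 408.24 − 81 = 327.24.

327.24 thousand dollars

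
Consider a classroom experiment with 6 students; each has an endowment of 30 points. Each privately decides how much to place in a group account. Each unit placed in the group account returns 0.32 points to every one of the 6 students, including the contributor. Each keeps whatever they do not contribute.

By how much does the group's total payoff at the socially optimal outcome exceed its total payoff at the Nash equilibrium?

The private return per contributed unit is 0.32 < 1, so contributing 0 is dominant for every player. At the Nash equilibrium everyone keeps their 30, and the group total is 6 × 30 = 180.
Each contributed unit returns 1.920 to the group as a whole (0.32 to each of 6 players), which exceeds 1, so the social optimum is full contribution: group total = 1.920 × 180 = 345.60.
Efficiency loss = 345.60 − 180 = 165.60.

165.60 points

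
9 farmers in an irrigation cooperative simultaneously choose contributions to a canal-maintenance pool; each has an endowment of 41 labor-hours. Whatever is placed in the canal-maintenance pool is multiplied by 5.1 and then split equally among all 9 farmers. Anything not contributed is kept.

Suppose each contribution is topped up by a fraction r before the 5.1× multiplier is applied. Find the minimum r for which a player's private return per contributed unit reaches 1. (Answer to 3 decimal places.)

0.765

With matching at rate r, one contributed unit becomes (1 + r) in the canal-maintenance pool and returns 5.1 × (1 + r) / 9 to the contributor.
Setting this equal to 1: 1 + r = 9/5.1 = 1.7647.
So the minimum matching rate is r = 1.7647 − 1 = 0.765.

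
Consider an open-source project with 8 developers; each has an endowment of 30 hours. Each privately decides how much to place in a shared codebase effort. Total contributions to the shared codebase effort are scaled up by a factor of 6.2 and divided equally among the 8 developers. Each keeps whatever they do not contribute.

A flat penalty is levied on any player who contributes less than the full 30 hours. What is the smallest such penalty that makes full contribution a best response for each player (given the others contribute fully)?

Given the others contribute fully, the best deviation is to contribute 0 (any partial contribution still incurs the fine and gives up units whose private return 0.7750 is below 1).
Deviating from 30 to 0 saves 30 hours but forfeits the deviator's share of the drop in the shared codebase effort: 6.2/8 × 30 = 23.25.
So the deviation gain is 30 − 23.25 = 6.75, and the fine must be at least 6.75 hours to wipe it out.

6.75 hours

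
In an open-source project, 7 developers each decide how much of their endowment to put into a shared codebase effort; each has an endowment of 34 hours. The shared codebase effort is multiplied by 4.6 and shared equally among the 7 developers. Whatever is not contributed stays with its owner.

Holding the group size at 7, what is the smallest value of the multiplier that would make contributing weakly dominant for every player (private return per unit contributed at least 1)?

A contributed unit returns (multiplier)/7 to its contributor.
This reaches 1 exactly when the multiplier is 7.

7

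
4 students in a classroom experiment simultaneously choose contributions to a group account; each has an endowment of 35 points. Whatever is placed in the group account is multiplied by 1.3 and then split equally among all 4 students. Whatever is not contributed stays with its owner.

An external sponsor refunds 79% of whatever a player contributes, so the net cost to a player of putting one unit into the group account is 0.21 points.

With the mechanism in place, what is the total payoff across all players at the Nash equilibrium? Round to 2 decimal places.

292.60 points

Under the mechanism each unit contributed yields (1.3/4) / 0.21 = 1.5476 back to its contributor per unit of net cost, which exceeds 1, making full contribution the dominant choice for everyone.
So the Nash equilibrium is full contribution by all 4; the group earns 4 × (35 × 0.79 + 1.3 × 35) = 292.60.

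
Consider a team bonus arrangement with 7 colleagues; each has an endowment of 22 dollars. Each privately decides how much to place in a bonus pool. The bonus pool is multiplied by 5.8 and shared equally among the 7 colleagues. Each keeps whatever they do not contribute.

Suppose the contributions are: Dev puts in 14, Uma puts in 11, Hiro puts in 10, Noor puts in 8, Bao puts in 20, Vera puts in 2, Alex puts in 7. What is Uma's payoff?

70.66 dollars

Total contributed: 14 + 11 + 10 + 8 + 20 + 2 + 7 = 72.
Each receives 5.8 × 72 / 7 = 59.66 from the bonus pool.
Uma keeps 22 − 11 = 11, so Uma's payoff is 11 + 59.66 = 70.66.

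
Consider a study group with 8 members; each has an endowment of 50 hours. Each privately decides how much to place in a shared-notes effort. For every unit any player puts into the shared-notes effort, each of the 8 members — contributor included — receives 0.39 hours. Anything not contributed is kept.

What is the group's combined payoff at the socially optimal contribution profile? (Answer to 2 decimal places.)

1248.00 hours

Each contributed unit returns 3.120 to the group as a whole (0.39 to each of 8 players), which exceeds 1, so the social optimum is full contribution: group total = 3.120 × 400 = 1248.00.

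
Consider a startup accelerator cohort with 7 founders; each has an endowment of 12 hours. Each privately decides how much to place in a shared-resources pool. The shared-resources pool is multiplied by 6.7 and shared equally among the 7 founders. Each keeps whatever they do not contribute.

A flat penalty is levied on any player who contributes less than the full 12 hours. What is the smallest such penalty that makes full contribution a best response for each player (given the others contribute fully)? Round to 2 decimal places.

Given the others contribute fully, the best deviation is to contribute 0 (any partial contribution still incurs the fine and gives up units whose private return 0.9571 is below 1).
Deviating from 12 to 0 saves 12 hours but forfeits the deviator's share of the drop in the shared-resources pool: 6.7/7 × 12 = 11.49.
So the deviation gain is 12 − 11.49 = 0.51, and the fine must be at least 0.51 hours to wipe it out.

0.51 hours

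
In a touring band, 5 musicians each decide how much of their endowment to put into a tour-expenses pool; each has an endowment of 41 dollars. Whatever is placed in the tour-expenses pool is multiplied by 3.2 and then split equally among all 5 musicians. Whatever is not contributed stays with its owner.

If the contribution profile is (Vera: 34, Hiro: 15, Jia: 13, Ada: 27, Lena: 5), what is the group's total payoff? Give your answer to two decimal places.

Total contributed: 34 + 15 + 13 + 27 + 5 = 94; total kept: 5 × 41 − 94 = 111.
The tour-expenses pool pays out 3.2 × 94 = 300.80 in aggregate.
Group total = 111 + 300.80 = 411.80.

411.80 dollars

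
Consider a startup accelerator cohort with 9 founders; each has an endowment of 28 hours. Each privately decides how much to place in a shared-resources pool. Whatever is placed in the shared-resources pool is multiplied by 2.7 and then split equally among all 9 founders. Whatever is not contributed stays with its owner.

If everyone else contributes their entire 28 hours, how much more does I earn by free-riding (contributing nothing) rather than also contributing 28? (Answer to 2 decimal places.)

Switching from a contribution of 28 to 0 lets I keep an extra 28 hours, but lowers the shared-resources pool by 28, which costs I their own share of that drop: 2.7/9 × 28 = 8.40.
Net gain = 28 − 8.40 = 19.60. The private return per contributed unit (0.3000) is below 1, so free-riding is indeed the best response regardless of what the others do.

19.60 hours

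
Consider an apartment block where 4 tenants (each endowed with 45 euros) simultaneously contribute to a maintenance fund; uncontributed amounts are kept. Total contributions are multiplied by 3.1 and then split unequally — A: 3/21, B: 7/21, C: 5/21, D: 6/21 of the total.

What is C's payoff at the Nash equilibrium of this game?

For player j, contributing a unit is worthwhile iff 3.1 × (j's share) ≥ 1, i.e. iff j's share is at least 0.3226.
Only B (7/21) clears that bar, contributing 45; the remaining 3 contribute 0. Total contributed: 45.
C keeps 45 and receives 3.1 × 45 × 5/21 = 33.21 from the maintenance fund, for a payoff of 78.21.

78.21 euros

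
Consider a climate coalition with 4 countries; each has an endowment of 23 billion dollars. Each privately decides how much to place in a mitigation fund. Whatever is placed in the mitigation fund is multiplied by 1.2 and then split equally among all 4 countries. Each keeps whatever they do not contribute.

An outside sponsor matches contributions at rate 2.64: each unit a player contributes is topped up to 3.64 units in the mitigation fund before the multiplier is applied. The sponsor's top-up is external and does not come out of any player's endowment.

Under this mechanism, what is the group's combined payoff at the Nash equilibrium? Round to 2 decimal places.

401.86 billion dollars

Under the mechanism each unit contributed yields 1.2 × 3.64 / 4 = 1.0920 back to its contributor per unit of net cost, which exceeds 1, making full contribution the dominant choice for everyone.
So the Nash equilibrium is full contribution by all 4; the group earns 1.2 × 3.64 × 92 = 401.86.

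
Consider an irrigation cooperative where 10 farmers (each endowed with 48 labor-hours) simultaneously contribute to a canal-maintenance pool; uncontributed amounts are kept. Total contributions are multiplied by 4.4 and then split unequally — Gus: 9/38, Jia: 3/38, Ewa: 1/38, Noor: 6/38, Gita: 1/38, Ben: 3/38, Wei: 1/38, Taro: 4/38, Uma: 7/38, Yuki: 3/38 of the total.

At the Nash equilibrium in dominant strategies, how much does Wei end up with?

A player with share s gets back 4.4·s per unit contributed, so full contribution is dominant for anyone with s > 1/4.4 = 0.2273 and zero contribution is dominant for anyone below.
Gus alone (share 9/38) is above the threshold, contributing 48; the remaining 9 contribute 0. Total contributed: 48.
Wei keeps 48 and receives 4.4 × 48 × 1/38 = 5.56 from the canal-maintenance pool, for a payoff of 53.56.

53.56 labor-hours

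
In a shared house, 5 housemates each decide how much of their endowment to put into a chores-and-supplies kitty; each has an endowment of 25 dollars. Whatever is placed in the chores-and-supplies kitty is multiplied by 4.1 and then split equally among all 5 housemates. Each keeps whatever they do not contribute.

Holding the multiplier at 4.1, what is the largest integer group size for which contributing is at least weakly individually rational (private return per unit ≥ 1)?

4

Private return per unit is 4.1/(group size), which is ≥ 1 whenever the group size is ≤ 4.1.
The largest such integer is 4.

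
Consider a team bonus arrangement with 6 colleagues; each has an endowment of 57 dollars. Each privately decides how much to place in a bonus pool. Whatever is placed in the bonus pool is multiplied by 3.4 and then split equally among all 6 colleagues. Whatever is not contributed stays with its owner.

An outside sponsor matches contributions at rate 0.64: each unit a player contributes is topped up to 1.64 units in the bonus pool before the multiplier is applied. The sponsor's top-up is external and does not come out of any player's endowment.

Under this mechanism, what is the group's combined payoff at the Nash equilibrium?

342.00 dollars

Even with the mechanism, each unit contributed returns only 3.4 × 1.64 / 6 = 0.9293 per unit of net cost, so contributing nothing is still dominant.
At the Nash equilibrium no one contributes; group total payoff = 6 × 57 = 342.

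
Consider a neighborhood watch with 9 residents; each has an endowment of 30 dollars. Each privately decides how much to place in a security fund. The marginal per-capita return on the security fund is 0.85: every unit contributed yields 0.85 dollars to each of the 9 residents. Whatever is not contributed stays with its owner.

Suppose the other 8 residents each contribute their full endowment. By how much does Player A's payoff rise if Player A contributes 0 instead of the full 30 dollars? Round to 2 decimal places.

Switching from a contribution of 30 to 0 lets Player A keep an extra 30 dollars, but lowers the security fund by 30, which costs Player A their own share of that drop: 0.85 × 30 = 25.50.
Net gain = 30 − 25.50 = 4.50. The private return per contributed unit (0.85) is below 1, so free-riding is indeed the best response regardless of what the others do.

4.50 dollars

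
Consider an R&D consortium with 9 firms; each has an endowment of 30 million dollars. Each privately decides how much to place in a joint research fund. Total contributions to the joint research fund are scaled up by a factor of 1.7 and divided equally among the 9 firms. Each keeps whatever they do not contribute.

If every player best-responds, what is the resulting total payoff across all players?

270.00 million dollars

Each contributed unit returns 1.7/9 = 0.1889 to its contributor — below 1 — so contributing 0 is dominant for every player. At the Nash equilibrium everyone keeps their 30, and the group total is 9 × 30 = 270.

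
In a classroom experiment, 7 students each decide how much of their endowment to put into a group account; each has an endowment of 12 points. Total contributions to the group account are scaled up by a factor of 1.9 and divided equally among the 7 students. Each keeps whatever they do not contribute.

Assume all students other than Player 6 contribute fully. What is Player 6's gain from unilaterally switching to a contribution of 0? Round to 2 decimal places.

Switching from a contribution of 12 to 0 lets Player 6 keep an extra 12 points, but lowers the group account by 12, which costs Player 6 their own share of that drop: 1.9/7 × 12 = 3.26.
Net gain = 12 − 3.26 = 8.74. The private return per contributed unit (0.2714) is below 1, so free-riding is indeed the best response regardless of what the others do.

8.74 points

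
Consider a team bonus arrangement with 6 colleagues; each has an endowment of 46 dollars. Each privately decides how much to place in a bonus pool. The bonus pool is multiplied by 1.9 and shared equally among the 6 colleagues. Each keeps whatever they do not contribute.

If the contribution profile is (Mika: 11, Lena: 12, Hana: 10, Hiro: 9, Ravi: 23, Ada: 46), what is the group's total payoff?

375.90 dollars

Total contributed: 11 + 12 + 10 + 9 + 23 + 46 = 111; total kept: 6 × 46 − 111 = 165.
The bonus pool pays out 1.9 × 111 = 210.90 in aggregate.
Group total = 165 + 210.90 = 375.90.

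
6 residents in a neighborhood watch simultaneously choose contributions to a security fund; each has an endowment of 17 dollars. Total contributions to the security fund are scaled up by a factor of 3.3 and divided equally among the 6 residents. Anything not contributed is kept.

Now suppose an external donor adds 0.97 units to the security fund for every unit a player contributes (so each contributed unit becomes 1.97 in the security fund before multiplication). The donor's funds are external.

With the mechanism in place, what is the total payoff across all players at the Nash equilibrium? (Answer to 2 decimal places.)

The effective private return per unit is now 3.3 × 1.97 / 6 = 1.0835 > 1, so every player's dominant strategy flips to full contribution.
So the Nash equilibrium is full contribution by all 6; the group earns 3.3 × 1.97 × 102 = 663.10.

663.10 dollars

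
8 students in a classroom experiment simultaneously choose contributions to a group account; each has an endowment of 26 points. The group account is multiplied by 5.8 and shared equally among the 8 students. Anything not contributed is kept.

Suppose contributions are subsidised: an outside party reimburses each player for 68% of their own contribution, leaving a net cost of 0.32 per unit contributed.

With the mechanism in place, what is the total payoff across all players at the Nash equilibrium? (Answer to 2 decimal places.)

Under the mechanism each unit contributed yields (5.8/8) / 0.32 = 2.2656 back to its contributor per unit of net cost, which exceeds 1, making full contribution the dominant choice for everyone.
At the Nash equilibrium everyone contributes 26. Group total payoff = 8 × (26 × 0.68 + 5.8 × 26) = 1347.84.

1347.84 points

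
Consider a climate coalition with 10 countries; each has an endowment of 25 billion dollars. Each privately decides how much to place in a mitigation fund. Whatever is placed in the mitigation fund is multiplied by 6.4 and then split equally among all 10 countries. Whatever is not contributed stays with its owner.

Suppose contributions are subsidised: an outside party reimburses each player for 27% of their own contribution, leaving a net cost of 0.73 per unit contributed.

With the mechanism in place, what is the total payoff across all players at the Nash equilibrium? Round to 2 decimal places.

250.00 billion dollars

Even with the mechanism, each unit contributed returns only (6.4/10) / 0.73 = 0.8767 per unit of net cost, so contributing nothing is still dominant.
At the Nash equilibrium no one contributes; group total payoff = 10 × 25 = 250.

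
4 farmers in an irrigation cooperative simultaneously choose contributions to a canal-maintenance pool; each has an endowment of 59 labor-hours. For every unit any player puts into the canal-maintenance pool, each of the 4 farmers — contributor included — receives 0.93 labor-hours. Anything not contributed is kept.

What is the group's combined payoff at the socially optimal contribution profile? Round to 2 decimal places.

877.92 labor-hours

Each contributed unit returns 3.720 to the group as a whole (0.93 to each of 4 players), which exceeds 1, so the social optimum is full contribution: group total = 3.720 × 236 = 877.92.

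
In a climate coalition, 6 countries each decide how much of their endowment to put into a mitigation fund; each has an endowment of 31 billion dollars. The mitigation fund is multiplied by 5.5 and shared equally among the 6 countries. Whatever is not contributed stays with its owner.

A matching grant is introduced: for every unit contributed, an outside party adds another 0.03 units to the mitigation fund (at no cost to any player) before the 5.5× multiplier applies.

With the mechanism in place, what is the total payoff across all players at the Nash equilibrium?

The effective private return is 5.5 × 1.03 / 6 = 0.9442, which is still under 1, so the mechanism doesn't change anyone's dominant strategy: zero contribution.
Everyone keeps their endowment and the group total is 6 × 31 = 186.

186.00 billion dollars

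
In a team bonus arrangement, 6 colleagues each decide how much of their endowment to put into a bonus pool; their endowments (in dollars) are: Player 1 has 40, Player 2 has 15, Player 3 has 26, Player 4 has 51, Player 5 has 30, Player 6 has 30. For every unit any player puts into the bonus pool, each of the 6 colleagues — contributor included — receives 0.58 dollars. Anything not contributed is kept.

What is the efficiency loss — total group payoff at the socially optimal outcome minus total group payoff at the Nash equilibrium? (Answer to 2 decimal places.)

The private return per contributed unit is 0.58 < 1 for everyone, so the Nash equilibrium is zero contribution and the group total is Σ E_j = 40 + 15 + 26 + 51 + 30 + 30 = 192.
Each contributed unit returns 3.480 to the group, so the social optimum is full contribution by everyone: group total = 3.480 × 192 = 668.16.
Efficiency loss = (3.480 − 1) × 192 = 476.16.

476.16 dollars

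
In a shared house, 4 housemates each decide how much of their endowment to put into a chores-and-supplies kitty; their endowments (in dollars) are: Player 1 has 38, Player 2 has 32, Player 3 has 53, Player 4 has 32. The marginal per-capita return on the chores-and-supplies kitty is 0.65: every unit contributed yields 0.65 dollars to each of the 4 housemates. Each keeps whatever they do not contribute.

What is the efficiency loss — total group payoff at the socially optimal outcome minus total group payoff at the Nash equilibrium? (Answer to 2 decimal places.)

248.00 dollars

The private return per contributed unit is 0.65 < 1 for everyone, so the Nash equilibrium is zero contribution and the group total is Σ E_j = 38 + 32 + 53 + 32 = 155.
Each contributed unit returns 2.600 to the group, so the social optimum is full contribution by everyone: group total = 2.600 × 155 = 403.00.
Efficiency loss = (2.600 − 1) × 155 = 248.00.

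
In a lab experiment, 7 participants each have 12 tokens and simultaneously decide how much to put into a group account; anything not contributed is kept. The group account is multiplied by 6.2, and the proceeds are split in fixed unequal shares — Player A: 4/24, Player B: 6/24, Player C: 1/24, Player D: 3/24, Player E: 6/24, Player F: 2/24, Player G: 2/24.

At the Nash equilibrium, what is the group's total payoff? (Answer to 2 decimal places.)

271.20 tokens

Player j's private return per contributed unit is 6.2 × (j's share). Contributing is weakly dominant for j when that share is at least 1/6.2 = 0.1613, and contributing 0 is dominant otherwise.
The shares above 0.1613 belong to Player A, Player B and Player E, contributing 12 each; the remaining 4 contribute 0. Total contributed: 36.
The group account pays out 6.2 × 36 = 223.20 in total (split across the unequal shares, but the aggregate is all that matters for the group sum).
The 4 free-riders keep 12 each, adding 48. Group total = 48 + 223.20 = 271.20.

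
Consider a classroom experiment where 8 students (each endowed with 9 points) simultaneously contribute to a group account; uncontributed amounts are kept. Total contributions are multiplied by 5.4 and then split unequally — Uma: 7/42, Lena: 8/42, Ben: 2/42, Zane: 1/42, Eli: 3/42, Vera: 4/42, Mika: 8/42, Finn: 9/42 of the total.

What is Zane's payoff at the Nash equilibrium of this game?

Player j's private return per contributed unit is 5.4 × (j's share). Contributing is weakly dominant for j when that share is at least 1/5.4 = 0.1852, and contributing 0 is dominant otherwise.
Lena, Mika and Finn clear that bar, contributing 9 each; the remaining 5 contribute 0. Total contributed: 27.
Zane keeps 9 and receives 5.4 × 27 × 1/42 = 3.47 from the group account, for a payoff of 12.47.

12.47 points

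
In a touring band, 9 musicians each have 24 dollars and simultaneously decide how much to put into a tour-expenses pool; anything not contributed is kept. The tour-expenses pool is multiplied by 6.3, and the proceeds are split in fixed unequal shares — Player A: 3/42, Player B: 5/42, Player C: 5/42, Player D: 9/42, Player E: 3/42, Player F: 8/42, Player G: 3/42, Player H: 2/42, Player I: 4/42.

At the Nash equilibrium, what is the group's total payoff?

470.40 dollars

For player j, contributing a unit is worthwhile iff 6.3 × (j's share) ≥ 1, i.e. iff j's share is at least 0.1587.
Player D and Player F clear that bar, contributing 24 each; the remaining 7 contribute 0. Total contributed: 48.
The tour-expenses pool pays out 6.3 × 48 = 302.40 in total (split across the unequal shares, but the aggregate is all that matters for the group sum).
The 7 free-riders keep 24 each, adding 168. Group total = 168 + 302.40 = 470.40.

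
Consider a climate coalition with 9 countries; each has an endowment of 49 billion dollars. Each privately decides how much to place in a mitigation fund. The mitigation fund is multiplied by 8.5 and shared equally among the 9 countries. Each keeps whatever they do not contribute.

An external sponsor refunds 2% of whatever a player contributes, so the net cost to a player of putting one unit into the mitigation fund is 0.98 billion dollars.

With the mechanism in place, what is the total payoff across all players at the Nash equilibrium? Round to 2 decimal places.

441.00 billion dollars

The effective private return is (8.5/9) / 0.98 = 0.9637, which is still under 1, so the mechanism doesn't change anyone's dominant strategy: zero contribution.
Everyone keeps their endowment and the group total is 9 × 49 = 441.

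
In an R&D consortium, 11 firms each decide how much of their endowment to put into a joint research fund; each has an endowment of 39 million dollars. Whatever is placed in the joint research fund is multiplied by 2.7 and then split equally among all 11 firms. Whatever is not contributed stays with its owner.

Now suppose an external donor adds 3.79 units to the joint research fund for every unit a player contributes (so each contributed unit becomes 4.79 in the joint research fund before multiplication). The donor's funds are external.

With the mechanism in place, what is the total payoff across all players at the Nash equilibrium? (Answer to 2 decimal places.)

Under the mechanism each unit contributed yields 2.7 × 4.79 / 11 = 1.1757 back to its contributor per unit of net cost, which exceeds 1, making full contribution the dominant choice for everyone.
So the Nash equilibrium is full contribution by all 11; the group earns 2.7 × 4.79 × 429 = 5548.26.

5548.26 million dollars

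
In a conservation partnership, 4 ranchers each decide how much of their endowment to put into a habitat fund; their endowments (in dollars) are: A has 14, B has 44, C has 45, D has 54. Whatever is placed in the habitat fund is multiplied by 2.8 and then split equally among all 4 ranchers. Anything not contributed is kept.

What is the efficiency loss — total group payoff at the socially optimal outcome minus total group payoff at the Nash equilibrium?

282.60 dollars

The private return per contributed unit is 2.8/4 = 0.7000 < 1 for every player regardless of endowment, so the Nash equilibrium is zero contribution and the group total is Σ E_j = 14 + 44 + 45 + 54 = 157.
Each contributed unit returns 2.800 to the group, so the social optimum is full contribution by everyone: group total = 2.800 × 157 = 439.60.
Efficiency loss = (2.800 − 1) × 157 = 282.60.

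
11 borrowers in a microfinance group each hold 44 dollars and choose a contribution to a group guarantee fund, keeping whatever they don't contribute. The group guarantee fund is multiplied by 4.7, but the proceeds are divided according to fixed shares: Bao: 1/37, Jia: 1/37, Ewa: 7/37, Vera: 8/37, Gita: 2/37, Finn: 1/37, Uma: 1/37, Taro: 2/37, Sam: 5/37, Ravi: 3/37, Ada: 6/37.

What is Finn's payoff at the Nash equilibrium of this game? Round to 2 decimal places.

49.59 dollars

For player j, contributing a unit is worthwhile iff 4.7 × (j's share) ≥ 1, i.e. iff j's share is at least 0.2128.
The only share above 0.2128 is Vera's 8/37, contributing 44; the remaining 10 contribute 0. Total contributed: 44.
Finn keeps 44 and receives 4.7 × 44 × 1/37 = 5.59 from the group guarantee fund, for a payoff of 49.59.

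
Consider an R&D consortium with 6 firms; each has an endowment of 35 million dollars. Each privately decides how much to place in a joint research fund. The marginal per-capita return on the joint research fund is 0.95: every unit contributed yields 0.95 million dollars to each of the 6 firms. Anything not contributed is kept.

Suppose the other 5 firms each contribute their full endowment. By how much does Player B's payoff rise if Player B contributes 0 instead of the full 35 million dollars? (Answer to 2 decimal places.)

1.75 million dollars

Switching from a contribution of 35 to 0 lets Player B keep an extra 35 million dollars, but lowers the joint research fund by 35, which costs Player B their own share of that drop: 0.95 × 35 = 33.25.
Net gain = 35 − 33.25 = 1.75. The private return per contributed unit (0.95) is below 1, so free-riding is indeed the best response regardless of what the others do.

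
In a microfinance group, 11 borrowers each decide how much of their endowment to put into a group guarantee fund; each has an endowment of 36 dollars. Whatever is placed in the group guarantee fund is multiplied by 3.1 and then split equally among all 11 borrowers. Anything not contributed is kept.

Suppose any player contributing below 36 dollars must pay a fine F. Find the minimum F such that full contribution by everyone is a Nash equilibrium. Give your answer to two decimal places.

25.85 dollars

Given the others contribute fully, the best deviation is to contribute 0 (any partial contribution still incurs the fine and gives up units whose private return 0.2818 is below 1).
Deviating from 36 to 0 saves 36 dollars but forfeits the deviator's share of the drop in the group guarantee fund: 3.1/11 × 36 = 10.15.
So the deviation gain is 36 − 10.15 = 25.85, and the fine must be at least 25.85 dollars to wipe it out.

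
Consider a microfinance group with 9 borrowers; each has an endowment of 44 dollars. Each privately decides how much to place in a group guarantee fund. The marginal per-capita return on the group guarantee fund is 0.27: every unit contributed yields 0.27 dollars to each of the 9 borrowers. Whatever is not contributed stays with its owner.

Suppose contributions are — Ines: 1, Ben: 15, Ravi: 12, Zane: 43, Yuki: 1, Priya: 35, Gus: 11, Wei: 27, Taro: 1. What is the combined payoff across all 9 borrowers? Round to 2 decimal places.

Total contributed: 1 + 15 + 12 + 43 + 1 + 35 + 11 + 27 + 1 = 146; total kept: 9 × 44 − 146 = 250.
The group guarantee fund pays out 0.27 × 9 × 146 = 354.78 in aggregate.
Group total = 250 + 354.78 = 604.78.

604.78 dollars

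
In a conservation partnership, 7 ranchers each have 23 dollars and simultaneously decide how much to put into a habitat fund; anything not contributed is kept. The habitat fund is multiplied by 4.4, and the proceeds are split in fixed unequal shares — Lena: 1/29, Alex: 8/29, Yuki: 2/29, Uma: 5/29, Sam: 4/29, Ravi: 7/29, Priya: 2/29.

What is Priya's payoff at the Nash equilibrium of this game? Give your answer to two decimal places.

A player with share s gets back 4.4·s per unit contributed, so full contribution is dominant for anyone with s > 1/4.4 = 0.2273 and zero contribution is dominant for anyone below.
Alex and Ravi are above the threshold, contributing 23 each; the remaining 5 contribute 0. Total contributed: 46.
Priya keeps 23 and receives 4.4 × 46 × 2/29 = 13.96 from the habitat fund, for a payoff of 36.96.

36.96 dollars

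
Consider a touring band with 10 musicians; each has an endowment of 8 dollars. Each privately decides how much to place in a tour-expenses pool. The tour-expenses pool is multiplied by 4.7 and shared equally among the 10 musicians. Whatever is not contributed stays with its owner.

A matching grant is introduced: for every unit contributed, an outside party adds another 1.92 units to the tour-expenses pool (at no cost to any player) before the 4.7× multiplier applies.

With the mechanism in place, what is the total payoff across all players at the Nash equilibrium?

The effective private return per unit is now 4.7 × 2.92 / 10 = 1.3724 > 1, so every player's dominant strategy flips to full contribution.
At the Nash equilibrium everyone contributes 8. Group total payoff = 4.7 × 2.92 × 80 = 1097.92.

1097.92 dollars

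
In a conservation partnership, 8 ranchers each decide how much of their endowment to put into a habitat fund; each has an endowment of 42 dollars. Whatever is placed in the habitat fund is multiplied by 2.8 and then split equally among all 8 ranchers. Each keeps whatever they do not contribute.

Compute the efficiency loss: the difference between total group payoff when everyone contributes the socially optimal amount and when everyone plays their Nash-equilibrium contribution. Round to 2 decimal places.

604.80 dollars

Each contributed unit returns 2.8/8 = 0.3500 to its contributor — below 1 — so contributing 0 is dominant for every player. At the Nash equilibrium everyone keeps their 42, and the group total is 8 × 42 = 336.
Each contributed unit returns 2.800 to the group as a whole (0.3500 to each of 8 players), which exceeds 1, so the social optimum is full contribution: group total = 2.800 × 336 = 940.80.
Efficiency loss = 940.80 − 336 = 604.80.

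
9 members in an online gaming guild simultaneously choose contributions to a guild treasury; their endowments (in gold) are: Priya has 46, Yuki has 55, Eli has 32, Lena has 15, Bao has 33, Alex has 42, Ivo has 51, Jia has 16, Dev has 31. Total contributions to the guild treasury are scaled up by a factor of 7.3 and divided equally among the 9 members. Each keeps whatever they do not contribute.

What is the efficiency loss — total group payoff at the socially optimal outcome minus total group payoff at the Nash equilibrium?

2022.30 gold

The private return per contributed unit is 7.3/9 = 0.8111 < 1 for every player regardless of endowment, so the Nash equilibrium is zero contribution and the group total is Σ E_j = 46 + 55 + 32 + 15 + 33 + 42 + 51 + 16 + 31 = 321.
Each contributed unit returns 7.300 to the group, so the social optimum is full contribution by everyone: group total = 7.300 × 321 = 2343.30.
Efficiency loss = (7.300 − 1) × 321 = 2022.30.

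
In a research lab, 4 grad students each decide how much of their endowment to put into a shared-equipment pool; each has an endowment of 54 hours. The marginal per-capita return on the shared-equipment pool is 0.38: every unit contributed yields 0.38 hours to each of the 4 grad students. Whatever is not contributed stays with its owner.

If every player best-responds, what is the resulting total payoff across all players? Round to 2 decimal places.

The private return per contributed unit is 0.38 < 1, so contributing 0 is dominant for every player. At the Nash equilibrium everyone keeps their 54, and the group total is 4 × 54 = 216.

216.00 hours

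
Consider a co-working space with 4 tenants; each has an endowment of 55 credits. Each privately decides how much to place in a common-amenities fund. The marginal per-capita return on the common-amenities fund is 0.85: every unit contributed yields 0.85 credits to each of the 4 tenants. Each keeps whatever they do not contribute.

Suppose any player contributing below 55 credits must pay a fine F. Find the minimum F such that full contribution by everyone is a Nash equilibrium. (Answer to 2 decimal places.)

8.25 credits

Given the others contribute fully, the best deviation is to contribute 0 (any partial contribution still incurs the fine and gives up units whose private return 0.85 is below 1).
Deviating from 55 to 0 saves 55 credits but forfeits the deviator's share of the drop in the common-amenities fund: 0.85 × 55 = 46.75.
So the deviation gain is 55 − 46.75 = 8.25, and the fine must be at least 8.25 credits to wipe it out.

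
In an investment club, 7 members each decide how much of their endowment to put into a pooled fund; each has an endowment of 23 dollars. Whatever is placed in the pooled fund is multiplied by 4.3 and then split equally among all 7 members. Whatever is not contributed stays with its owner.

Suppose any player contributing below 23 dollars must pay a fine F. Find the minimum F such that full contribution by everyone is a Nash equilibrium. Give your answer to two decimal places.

8.87 dollars

Given the others contribute fully, the best deviation is to contribute 0 (any partial contribution still incurs the fine and gives up units whose private return 0.6143 is below 1).
Deviating from 23 to 0 saves 23 dollars but forfeits the deviator's share of the drop in the pooled fund: 4.3/7 × 23 = 14.13.
So the deviation gain is 23 − 14.13 = 8.87, and the fine must be at least 8.87 dollars to wipe it out.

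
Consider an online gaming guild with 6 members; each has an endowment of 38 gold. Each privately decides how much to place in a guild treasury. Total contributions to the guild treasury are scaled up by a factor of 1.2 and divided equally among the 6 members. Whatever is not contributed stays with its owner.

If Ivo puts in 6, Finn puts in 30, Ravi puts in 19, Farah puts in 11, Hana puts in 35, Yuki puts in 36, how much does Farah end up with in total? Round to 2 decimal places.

Total contributed: 6 + 30 + 19 + 11 + 35 + 36 = 137.
Each receives 1.2 × 137 / 6 = 27.40 from the guild treasury.
Farah keeps 38 − 11 = 27, so Farah's payoff is 27 + 27.40 = 54.40.

54.40 gold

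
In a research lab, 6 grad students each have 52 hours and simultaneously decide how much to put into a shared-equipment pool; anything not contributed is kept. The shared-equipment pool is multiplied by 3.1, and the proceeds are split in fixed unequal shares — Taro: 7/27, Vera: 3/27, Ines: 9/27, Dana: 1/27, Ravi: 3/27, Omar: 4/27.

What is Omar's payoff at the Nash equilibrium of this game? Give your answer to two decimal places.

A player with share s gets back 3.1·s per unit contributed, so full contribution is dominant for anyone with s > 1/3.1 = 0.3226 and zero contribution is dominant for anyone below.
Ines alone (share 9/27) is above the threshold, contributing 52; the remaining 5 contribute 0. Total contributed: 52.
Omar keeps 52 and receives 3.1 × 52 × 4/27 = 23.88 from the shared-equipment pool, for a payoff of 75.88.

75.88 hours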